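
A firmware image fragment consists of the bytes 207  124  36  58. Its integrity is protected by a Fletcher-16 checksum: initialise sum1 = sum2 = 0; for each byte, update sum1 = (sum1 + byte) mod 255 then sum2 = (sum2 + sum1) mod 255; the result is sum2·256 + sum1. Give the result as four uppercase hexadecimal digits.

Running sums (mod 255):
  after byte 0 (207): sum1=207, sum2=207
  after byte 1 (124): sum1=76, sum2=28
  after byte 2 (36): sum1=112, sum2=140
  after byte 3 (58): sum1=170, sum2=55
Checksum = sum2·256 + sum1 = 55·256 + 170 = 14250 = 0x37AA.

37AA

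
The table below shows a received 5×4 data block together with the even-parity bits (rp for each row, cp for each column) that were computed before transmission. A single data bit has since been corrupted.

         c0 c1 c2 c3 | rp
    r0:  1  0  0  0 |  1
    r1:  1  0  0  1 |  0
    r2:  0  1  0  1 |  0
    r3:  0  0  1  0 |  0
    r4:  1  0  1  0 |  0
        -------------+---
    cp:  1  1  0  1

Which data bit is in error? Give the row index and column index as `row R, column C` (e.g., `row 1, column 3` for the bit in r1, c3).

row 3, column 3

Recompute each row's even parity and compare to rp:
  r0: data parity 1, sent rp 1 → ok
  r1: data parity 0, sent rp 0 → ok
  r2: data parity 0, sent rp 0 → ok
  r3: data parity 1, sent rp 0 → mismatch
  r4: data parity 0, sent rp 0 → ok
Recompute each column's even parity and compare to cp:
  c0: data parity 1, sent cp 1 → ok
  c1: data parity 1, sent cp 1 → ok
  c2: data parity 0, sent cp 0 → ok
  c3: data parity 0, sent cp 1 → mismatch
Exactly one row (r3) and one column (c3) fail → the flipped bit is at their intersection.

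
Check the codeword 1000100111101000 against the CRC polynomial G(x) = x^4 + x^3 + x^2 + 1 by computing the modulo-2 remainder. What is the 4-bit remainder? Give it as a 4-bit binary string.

Modulo-2 division of 1000100111101000 by 11101:
  pos 0: 10001 XOR 11101 = 01100
  pos 1: 11000 XOR 11101 = 00101
  pos 3: 10101 XOR 11101 = 01000
  pos 4: 10001 XOR 11101 = 01100
  pos 5: 11001 XOR 11101 = 00100
  pos 7: 10010 XOR 11101 = 01111
  pos 8: 11111 XOR 11101 = 00010
  pos 11: 10000 XOR 11101 = 01101
Remainder = 1101 (nonzero — an error is detected).

1101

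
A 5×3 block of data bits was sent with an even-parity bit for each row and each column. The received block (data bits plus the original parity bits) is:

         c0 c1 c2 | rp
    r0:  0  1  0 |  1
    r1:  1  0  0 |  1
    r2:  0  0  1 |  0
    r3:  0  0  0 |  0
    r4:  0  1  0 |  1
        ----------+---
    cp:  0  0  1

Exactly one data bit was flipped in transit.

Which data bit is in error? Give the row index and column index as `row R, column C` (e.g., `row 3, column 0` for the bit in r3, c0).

Recompute each row's even parity and compare to rp:
  r0: data parity 1, sent rp 1 → ok
  r1: data parity 1, sent rp 1 → ok
  r2: data parity 1, sent rp 0 → mismatch
  r3: data parity 0, sent rp 0 → ok
  r4: data parity 1, sent rp 1 → ok
Recompute each column's even parity and compare to cp:
  c0: data parity 1, sent cp 0 → mismatch
  c1: data parity 0, sent cp 0 → ok
  c2: data parity 1, sent cp 1 → ok
Exactly one row (r2) and one column (c0) fail → the flipped bit is at their intersection.

row 2, column 0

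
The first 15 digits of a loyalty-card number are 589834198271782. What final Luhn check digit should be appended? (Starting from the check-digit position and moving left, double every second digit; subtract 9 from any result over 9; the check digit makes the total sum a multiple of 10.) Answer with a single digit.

Partial digits right→left: 2 8 7 1 7 2 8 9 1 4 3 8 9 8 5
Double every second digit counting from the check-digit position (so the 1st, 3rd, 5th, ... of the partial from the right).
  doubled (with −9 where >9): 4 5 5 7 2 6 9 1 → sum 39
  kept as-is: 8 1 2 9 4 8 8 → sum 40
Total = 39 + 40 = 79.
Check digit = (10 − (79 mod 10)) mod 10 = 1.

1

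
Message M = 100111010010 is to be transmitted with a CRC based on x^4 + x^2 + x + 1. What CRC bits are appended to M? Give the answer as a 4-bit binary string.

1111

Append 4 zeros: 1001110100100000. Divide by 10111 (XOR where the leading bit is 1):
  pos 0: 10011 XOR 10111 = 00100
  pos 2: 10010 XOR 10111 = 00101
  pos 4: 10110 XOR 10111 = 00001
  pos 8: 10100 XOR 10111 = 00011
  pos 11: 11000 XOR 10111 = 01111
Remainder (last 4 bits) = 1111. This is the CRC / FCS.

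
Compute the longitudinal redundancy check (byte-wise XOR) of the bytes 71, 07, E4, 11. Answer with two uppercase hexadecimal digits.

83

XOR the bytes together:
  start with 0x71
  0x71 ⊕ 0x07 = 0x76
  0x76 ⊕ 0xE4 = 0x92
  0x92 ⊕ 0x11 = 0x83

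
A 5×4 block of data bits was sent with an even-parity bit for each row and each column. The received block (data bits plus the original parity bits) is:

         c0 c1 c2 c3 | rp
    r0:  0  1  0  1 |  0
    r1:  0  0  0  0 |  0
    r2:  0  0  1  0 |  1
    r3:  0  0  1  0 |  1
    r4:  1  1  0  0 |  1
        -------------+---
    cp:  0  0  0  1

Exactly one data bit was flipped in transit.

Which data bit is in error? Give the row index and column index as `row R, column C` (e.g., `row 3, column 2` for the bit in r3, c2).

row 4, column 0

Recompute each row's even parity and compare to rp:
  r0: data parity 0, sent rp 0 → ok
  r1: data parity 0, sent rp 0 → ok
  r2: data parity 1, sent rp 1 → ok
  r3: data parity 1, sent rp 1 → ok
  r4: data parity 0, sent rp 1 → mismatch
Recompute each column's even parity and compare to cp:
  c0: data parity 1, sent cp 0 → mismatch
  c1: data parity 0, sent cp 0 → ok
  c2: data parity 0, sent cp 0 → ok
  c3: data parity 1, sent cp 1 → ok
Exactly one row (r4) and one column (c0) fail → the flipped bit is at their intersection.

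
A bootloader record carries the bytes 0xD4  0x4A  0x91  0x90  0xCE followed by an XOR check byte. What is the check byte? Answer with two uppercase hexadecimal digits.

XOR the bytes together:
  start with 0xD4
  0xD4 ⊕ 0x4A = 0x9E
  0x9E ⊕ 0x91 = 0x0F
  0x0F ⊕ 0x90 = 0x9F
  0x9F ⊕ 0xCE = 0x51

51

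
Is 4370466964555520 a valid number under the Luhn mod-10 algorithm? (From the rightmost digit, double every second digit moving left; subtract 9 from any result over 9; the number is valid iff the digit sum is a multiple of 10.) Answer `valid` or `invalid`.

invalid

From the right, keep odd positions and double even positions (subtract 9 from any doubled value over 9):
  doubled (positions 2,4,...): 4 1 1 3 3 8 5 8 → sum 33
  kept (positions 1,3,...): 0 5 5 4 9 6 0 3 → sum 32
Total = 65.
65 mod 10 = 5, so the number is invalid.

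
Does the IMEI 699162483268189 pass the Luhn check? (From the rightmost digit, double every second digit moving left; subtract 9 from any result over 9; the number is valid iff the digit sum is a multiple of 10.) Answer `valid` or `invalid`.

invalid

From the right, keep odd positions and double even positions (subtract 9 from any doubled value over 9):
  doubled (positions 2,4,...): 7 7 4 7 4 2 9 → sum 40
  kept (positions 1,3,...): 9 1 6 3 4 6 9 6 → sum 44
Total = 84.
84 mod 10 = 4, so the number is invalid.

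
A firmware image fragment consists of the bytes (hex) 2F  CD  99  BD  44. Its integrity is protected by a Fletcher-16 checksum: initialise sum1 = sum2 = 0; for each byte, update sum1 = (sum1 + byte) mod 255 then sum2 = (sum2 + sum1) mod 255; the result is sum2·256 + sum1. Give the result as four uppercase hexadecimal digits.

AF98

Running sums (mod 255):
  after byte 0 (2F): sum1=47, sum2=47
  after byte 1 (CD): sum1=252, sum2=44
  after byte 2 (99): sum1=150, sum2=194
  after byte 3 (BD): sum1=84, sum2=23
  after byte 4 (44): sum1=152, sum2=175
Checksum = sum2·256 + sum1 = 175·256 + 152 = 44952 = 0xAF98.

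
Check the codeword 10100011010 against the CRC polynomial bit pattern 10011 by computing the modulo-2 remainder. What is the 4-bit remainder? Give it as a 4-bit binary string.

1011

Modulo-2 division of 10100011010 by 10011:
  pos 0: 10100 XOR 10011 = 00111
  pos 2: 11101 XOR 10011 = 01110
  pos 3: 11101 XOR 10011 = 01110
  pos 4: 11100 XOR 10011 = 01111
  pos 5: 11111 XOR 10011 = 01100
  pos 6: 11000 XOR 10011 = 01011
Remainder = 1011 (nonzero — an error is detected).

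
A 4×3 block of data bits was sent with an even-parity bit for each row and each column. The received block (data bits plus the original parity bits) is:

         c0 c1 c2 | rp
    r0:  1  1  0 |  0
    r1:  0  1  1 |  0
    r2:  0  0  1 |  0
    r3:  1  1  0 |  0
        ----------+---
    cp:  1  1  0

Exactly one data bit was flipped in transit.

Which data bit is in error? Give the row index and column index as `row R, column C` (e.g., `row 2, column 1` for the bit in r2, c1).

row 2, column 0

Recompute each row's even parity and compare to rp:
  r0: data parity 0, sent rp 0 → ok
  r1: data parity 0, sent rp 0 → ok
  r2: data parity 1, sent rp 0 → mismatch
  r3: data parity 0, sent rp 0 → ok
Recompute each column's even parity and compare to cp:
  c0: data parity 0, sent cp 1 → mismatch
  c1: data parity 1, sent cp 1 → ok
  c2: data parity 0, sent cp 0 → ok
Exactly one row (r2) and one column (c0) fail → the flipped bit is at their intersection.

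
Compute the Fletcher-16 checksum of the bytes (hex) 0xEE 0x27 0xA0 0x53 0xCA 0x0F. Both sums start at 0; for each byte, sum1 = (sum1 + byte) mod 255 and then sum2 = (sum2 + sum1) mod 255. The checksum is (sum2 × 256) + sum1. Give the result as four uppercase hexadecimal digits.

7EE3

Running sums (mod 255):
  after byte 0 (0xEE): sum1=238, sum2=238
  after byte 1 (0x27): sum1=22, sum2=5
  after byte 2 (0xA0): sum1=182, sum2=187
  after byte 3 (0x53): sum1=10, sum2=197
  after byte 4 (0xCA): sum1=212, sum2=154
  after byte 5 (0x0F): sum1=227, sum2=126
Checksum = sum2·256 + sum1 = 126·256 + 227 = 32483 = 0x7EE3.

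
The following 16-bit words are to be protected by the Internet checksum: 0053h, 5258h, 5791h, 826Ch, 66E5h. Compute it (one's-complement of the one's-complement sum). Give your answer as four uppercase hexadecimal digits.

6C71

One's-complement addition (fold any carry out of bit 15 back into bit 0):
  0x0053 + 0x5258 = 0x052AB
  0x52AB + 0x5791 = 0x0AA3C
  0xAA3C + 0x826C = 0x12CA8 → wrap carry → 0x2CA9
  0x2CA9 + 0x66E5 = 0x0938E
One's-complement sum = 0x938E.
Checksum = ~0x938E & 0xFFFF = 0x6C71.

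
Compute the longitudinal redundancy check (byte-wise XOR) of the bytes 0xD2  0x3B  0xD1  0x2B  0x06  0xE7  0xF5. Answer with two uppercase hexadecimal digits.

XOR the bytes together:
  start with 0xD2
  0xD2 ⊕ 0x3B = 0xE9
  0xE9 ⊕ 0xD1 = 0x38
  0x38 ⊕ 0x2B = 0x13
  0x13 ⊕ 0x06 = 0x15
  0x15 ⊕ 0xE7 = 0xF2
  0xF2 ⊕ 0xF5 = 0x07

07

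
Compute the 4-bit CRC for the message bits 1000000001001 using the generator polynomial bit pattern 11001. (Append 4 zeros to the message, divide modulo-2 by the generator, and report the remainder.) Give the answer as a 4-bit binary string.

1100

Append 4 zeros: 10000000010010000. Divide by 11001 (XOR where the leading bit is 1):
  pos 0: 10000 XOR 11001 = 01001
  pos 1: 10010 XOR 11001 = 01011
  pos 2: 10110 XOR 11001 = 01111
  pos 3: 11110 XOR 11001 = 00111
  pos 5: 11101 XOR 11001 = 00100
  pos 7: 10000 XOR 11001 = 01001
  pos 8: 10011 XOR 11001 = 01010
  pos 9: 10100 XOR 11001 = 01101
  pos 10: 11010 XOR 11001 = 00011
Remainder (last 4 bits) = 1100. This is the CRC / FCS.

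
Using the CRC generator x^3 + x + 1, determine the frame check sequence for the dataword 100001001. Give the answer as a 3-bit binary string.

000

Append 3 zeros: 100001001000. Divide by 1011 (XOR where the leading bit is 1):
  pos 0: 1000 XOR 1011 = 0011
  pos 2: 1101 XOR 1011 = 0110
  pos 3: 1100 XOR 1011 = 0111
  pos 4: 1110 XOR 1011 = 0101
  pos 5: 1011 XOR 1011 = 0000
Remainder (last 3 bits) = 000. This is the CRC / FCS.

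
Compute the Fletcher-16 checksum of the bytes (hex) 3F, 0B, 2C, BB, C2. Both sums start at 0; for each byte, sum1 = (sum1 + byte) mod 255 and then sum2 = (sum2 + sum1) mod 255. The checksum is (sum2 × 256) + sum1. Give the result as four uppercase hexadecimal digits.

27F4

Running sums (mod 255):
  after byte 0 (3F): sum1=63, sum2=63
  after byte 1 (0B): sum1=74, sum2=137
  after byte 2 (2C): sum1=118, sum2=0
  after byte 3 (BB): sum1=50, sum2=50
  after byte 4 (C2): sum1=244, sum2=39
Checksum = sum2·256 + sum1 = 39·256 + 244 = 10228 = 0x27F4.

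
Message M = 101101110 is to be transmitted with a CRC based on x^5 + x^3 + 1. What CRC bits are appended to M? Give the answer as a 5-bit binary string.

01100

Append 5 zeros: 10110111000000. Divide by 101001 (XOR where the leading bit is 1):
  pos 0: 101101 XOR 101001 = 000100
  pos 3: 100110 XOR 101001 = 001111
  pos 5: 111100 XOR 101001 = 010101
  pos 6: 101010 XOR 101001 = 000011
Remainder (last 5 bits) = 01100. This is the CRC / FCS.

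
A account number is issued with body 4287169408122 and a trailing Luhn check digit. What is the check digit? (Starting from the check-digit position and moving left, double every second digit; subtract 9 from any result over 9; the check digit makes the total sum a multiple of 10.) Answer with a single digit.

9

Partial digits right→left: 2 2 1 8 0 4 9 6 1 7 8 2 4
Double every second digit counting from the check-digit position (so the 1st, 3rd, 5th, ... of the partial from the right).
  doubled (with −9 where >9): 4 2 0 9 2 7 8 → sum 32
  kept as-is: 2 8 4 6 7 2 → sum 29
Total = 32 + 29 = 61.
Check digit = (10 − (61 mod 10)) mod 10 = 9.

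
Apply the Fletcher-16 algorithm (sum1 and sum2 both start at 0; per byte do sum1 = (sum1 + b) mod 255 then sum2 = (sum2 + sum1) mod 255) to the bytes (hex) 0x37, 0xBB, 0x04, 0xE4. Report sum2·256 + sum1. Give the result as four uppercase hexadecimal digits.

Running sums (mod 255):
  after byte 0 (0x37): sum1=55, sum2=55
  after byte 1 (0xBB): sum1=242, sum2=42
  after byte 2 (0x04): sum1=246, sum2=33
  after byte 3 (0xE4): sum1=219, sum2=252
Checksum = sum2·256 + sum1 = 252·256 + 219 = 64731 = 0xFCDB.

FCDB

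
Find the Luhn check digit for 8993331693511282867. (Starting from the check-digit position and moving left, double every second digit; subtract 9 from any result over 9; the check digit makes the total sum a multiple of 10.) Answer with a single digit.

0

Partial digits right→left: 7 6 8 2 8 2 1 1 5 3 9 6 1 3 3 3 9 9 8
Double every second digit counting from the check-digit position (so the 1st, 3rd, 5th, ... of the partial from the right).
  doubled (with −9 where >9): 5 7 7 2 1 9 2 6 9 7 → sum 55
  kept as-is: 6 2 2 1 3 6 3 3 9 → sum 35
Total = 55 + 35 = 90.
Check digit = (10 − (90 mod 10)) mod 10 = 0.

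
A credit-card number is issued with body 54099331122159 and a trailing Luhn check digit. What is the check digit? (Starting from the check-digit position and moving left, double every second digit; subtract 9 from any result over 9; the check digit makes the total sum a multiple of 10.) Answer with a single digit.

5

Partial digits right→left: 9 5 1 2 2 1 1 3 3 9 9 0 4 5
Double every second digit counting from the check-digit position (so the 1st, 3rd, 5th, ... of the partial from the right).
  doubled (with −9 where >9): 9 2 4 2 6 9 8 → sum 40
  kept as-is: 5 2 1 3 9 0 5 → sum 25
Total = 40 + 25 = 65.
Check digit = (10 − (65 mod 10)) mod 10 = 5.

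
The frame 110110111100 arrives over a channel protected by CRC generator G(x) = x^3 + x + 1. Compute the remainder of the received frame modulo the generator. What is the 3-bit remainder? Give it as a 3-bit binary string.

Modulo-2 division of 110110111100 by 1011:
  pos 0: 1101 XOR 1011 = 0110
  pos 1: 1101 XOR 1011 = 0110
  pos 2: 1100 XOR 1011 = 0111
  pos 3: 1111 XOR 1011 = 0100
  pos 4: 1001 XOR 1011 = 0010
  pos 6: 1011 XOR 1011 = 0000
Remainder = 000 (zero — the frame passes the CRC check).

000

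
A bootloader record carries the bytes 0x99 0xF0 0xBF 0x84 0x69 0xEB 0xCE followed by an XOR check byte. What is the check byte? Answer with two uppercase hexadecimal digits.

XOR the bytes together:
  start with 0x99
  0x99 ⊕ 0xF0 = 0x69
  0x69 ⊕ 0xBF = 0xD6
  0xD6 ⊕ 0x84 = 0x52
  0x52 ⊕ 0x69 = 0x3B
  0x3B ⊕ 0xEB = 0xD0
  0xD0 ⊕ 0xCE = 0x1E

1E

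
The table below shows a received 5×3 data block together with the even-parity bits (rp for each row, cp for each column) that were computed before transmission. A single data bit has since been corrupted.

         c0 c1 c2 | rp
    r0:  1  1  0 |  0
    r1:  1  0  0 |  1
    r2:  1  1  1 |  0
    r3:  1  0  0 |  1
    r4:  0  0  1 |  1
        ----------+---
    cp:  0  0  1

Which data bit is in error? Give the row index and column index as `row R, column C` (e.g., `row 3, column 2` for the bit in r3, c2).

row 2, column 2

Recompute each row's even parity and compare to rp:
  r0: data parity 0, sent rp 0 → ok
  r1: data parity 1, sent rp 1 → ok
  r2: data parity 1, sent rp 0 → mismatch
  r3: data parity 1, sent rp 1 → ok
  r4: data parity 1, sent rp 1 → ok
Recompute each column's even parity and compare to cp:
  c0: data parity 0, sent cp 0 → ok
  c1: data parity 0, sent cp 0 → ok
  c2: data parity 0, sent cp 1 → mismatch
Exactly one row (r2) and one column (c2) fail → the flipped bit is at their intersection.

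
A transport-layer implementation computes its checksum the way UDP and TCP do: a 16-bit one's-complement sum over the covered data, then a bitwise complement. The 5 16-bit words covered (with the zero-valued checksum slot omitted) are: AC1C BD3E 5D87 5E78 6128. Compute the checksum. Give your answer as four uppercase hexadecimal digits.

One's-complement addition (fold any carry out of bit 15 back into bit 0):
  0xAC1C + 0xBD3E = 0x1695A → wrap carry → 0x695B
  0x695B + 0x5D87 = 0x0C6E2
  0xC6E2 + 0x5E78 = 0x1255A → wrap carry → 0x255B
  0x255B + 0x6128 = 0x08683
One's-complement sum = 0x8683.
Checksum = ~0x8683 & 0xFFFF = 0x797C.

797C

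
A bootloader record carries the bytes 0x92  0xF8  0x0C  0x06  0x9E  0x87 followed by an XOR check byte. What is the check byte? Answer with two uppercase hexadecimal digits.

XOR the bytes together:
  start with 0x92
  0x92 ⊕ 0xF8 = 0x6A
  0x6A ⊕ 0x0C = 0x66
  0x66 ⊕ 0x06 = 0x60
  0x60 ⊕ 0x9E = 0xFE
  0xFE ⊕ 0x87 = 0x79

79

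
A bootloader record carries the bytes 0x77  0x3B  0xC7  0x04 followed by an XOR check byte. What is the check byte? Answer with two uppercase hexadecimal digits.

XOR the bytes together:
  start with 0x77
  0x77 ⊕ 0x3B = 0x4C
  0x4C ⊕ 0xC7 = 0x8B
  0x8B ⊕ 0x04 = 0x8F

8F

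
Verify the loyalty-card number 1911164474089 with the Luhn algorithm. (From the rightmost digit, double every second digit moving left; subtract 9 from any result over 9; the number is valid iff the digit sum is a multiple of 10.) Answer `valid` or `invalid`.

valid

From the right, keep odd positions and double even positions (subtract 9 from any doubled value over 9):
  doubled (positions 2,4,...): 7 8 8 3 2 9 → sum 37
  kept (positions 1,3,...): 9 0 7 4 1 1 1 → sum 23
Total = 60.
60 mod 10 = 0, so the number is valid.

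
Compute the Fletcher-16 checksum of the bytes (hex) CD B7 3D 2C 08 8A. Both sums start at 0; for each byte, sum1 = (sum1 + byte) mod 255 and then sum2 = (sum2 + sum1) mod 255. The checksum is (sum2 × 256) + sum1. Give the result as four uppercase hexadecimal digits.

7D81

Running sums (mod 255):
  after byte 0 (CD): sum1=205, sum2=205
  after byte 1 (B7): sum1=133, sum2=83
  after byte 2 (3D): sum1=194, sum2=22
  after byte 3 (2C): sum1=238, sum2=5
  after byte 4 (08): sum1=246, sum2=251
  after byte 5 (8A): sum1=129, sum2=125
Checksum = sum2·256 + sum1 = 125·256 + 129 = 32129 = 0x7D81.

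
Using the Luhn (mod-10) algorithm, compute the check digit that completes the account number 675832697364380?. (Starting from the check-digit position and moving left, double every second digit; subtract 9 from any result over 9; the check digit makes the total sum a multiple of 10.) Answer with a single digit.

Partial digits right→left: 0 8 3 4 6 3 7 9 6 2 3 8 5 7 6
Double every second digit counting from the check-digit position (so the 1st, 3rd, 5th, ... of the partial from the right).
  doubled (with −9 where >9): 0 6 3 5 3 6 1 3 → sum 27
  kept as-is: 8 4 3 9 2 8 7 → sum 41
Total = 27 + 41 = 68.
Check digit = (10 − (68 mod 10)) mod 10 = 2.

2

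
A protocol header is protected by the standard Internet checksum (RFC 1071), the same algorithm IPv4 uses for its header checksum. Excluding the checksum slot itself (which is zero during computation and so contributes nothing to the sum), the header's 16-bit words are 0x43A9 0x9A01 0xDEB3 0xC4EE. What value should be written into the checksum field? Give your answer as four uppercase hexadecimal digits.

7EB2

One's-complement addition (fold any carry out of bit 15 back into bit 0):
  0x43A9 + 0x9A01 = 0x0DDAA
  0xDDAA + 0xDEB3 = 0x1BC5D → wrap carry → 0xBC5E
  0xBC5E + 0xC4EE = 0x1814C → wrap carry → 0x814D
One's-complement sum = 0x814D.
Checksum = ~0x814D & 0xFFFF = 0x7EB2.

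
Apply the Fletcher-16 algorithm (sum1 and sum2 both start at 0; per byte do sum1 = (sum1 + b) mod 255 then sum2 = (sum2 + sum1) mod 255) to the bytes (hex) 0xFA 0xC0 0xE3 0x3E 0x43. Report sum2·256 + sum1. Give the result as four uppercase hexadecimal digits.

Running sums (mod 255):
  after byte 0 (0xFA): sum1=250, sum2=250
  after byte 1 (0xC0): sum1=187, sum2=182
  after byte 2 (0xE3): sum1=159, sum2=86
  after byte 3 (0x3E): sum1=221, sum2=52
  after byte 4 (0x43): sum1=33, sum2=85
Checksum = sum2·256 + sum1 = 85·256 + 33 = 21793 = 0x5521.

5521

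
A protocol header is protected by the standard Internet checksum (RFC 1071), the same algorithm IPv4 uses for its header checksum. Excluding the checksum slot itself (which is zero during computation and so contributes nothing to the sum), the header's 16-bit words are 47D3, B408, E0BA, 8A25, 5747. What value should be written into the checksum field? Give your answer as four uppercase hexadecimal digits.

41FC

One's-complement addition (fold any carry out of bit 15 back into bit 0):
  0x47D3 + 0xB408 = 0x0FBDB
  0xFBDB + 0xE0BA = 0x1DC95 → wrap carry → 0xDC96
  0xDC96 + 0x8A25 = 0x166BB → wrap carry → 0x66BC
  0x66BC + 0x5747 = 0x0BE03
One's-complement sum = 0xBE03.
Checksum = ~0xBE03 & 0xFFFF = 0x41FC.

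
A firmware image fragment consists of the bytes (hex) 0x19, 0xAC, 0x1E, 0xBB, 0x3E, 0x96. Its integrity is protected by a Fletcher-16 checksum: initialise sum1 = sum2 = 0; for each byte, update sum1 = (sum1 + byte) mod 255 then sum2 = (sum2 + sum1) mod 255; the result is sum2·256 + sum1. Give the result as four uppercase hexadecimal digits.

B474

Running sums (mod 255):
  after byte 0 (0x19): sum1=25, sum2=25
  after byte 1 (0xAC): sum1=197, sum2=222
  after byte 2 (0x1E): sum1=227, sum2=194
  after byte 3 (0xBB): sum1=159, sum2=98
  after byte 4 (0x3E): sum1=221, sum2=64
  after byte 5 (0x96): sum1=116, sum2=180
Checksum = sum2·256 + sum1 = 180·256 + 116 = 46196 = 0xB474.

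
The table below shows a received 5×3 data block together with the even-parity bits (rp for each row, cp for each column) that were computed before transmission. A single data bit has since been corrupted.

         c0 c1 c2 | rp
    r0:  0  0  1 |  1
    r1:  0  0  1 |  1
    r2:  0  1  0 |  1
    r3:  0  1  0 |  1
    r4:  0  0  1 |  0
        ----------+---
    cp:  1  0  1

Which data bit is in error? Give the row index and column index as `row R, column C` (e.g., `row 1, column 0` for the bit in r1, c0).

Recompute each row's even parity and compare to rp:
  r0: data parity 1, sent rp 1 → ok
  r1: data parity 1, sent rp 1 → ok
  r2: data parity 1, sent rp 1 → ok
  r3: data parity 1, sent rp 1 → ok
  r4: data parity 1, sent rp 0 → mismatch
Recompute each column's even parity and compare to cp:
  c0: data parity 0, sent cp 1 → mismatch
  c1: data parity 0, sent cp 0 → ok
  c2: data parity 1, sent cp 1 → ok
Exactly one row (r4) and one column (c0) fail → the flipped bit is at their intersection.

row 4, column 0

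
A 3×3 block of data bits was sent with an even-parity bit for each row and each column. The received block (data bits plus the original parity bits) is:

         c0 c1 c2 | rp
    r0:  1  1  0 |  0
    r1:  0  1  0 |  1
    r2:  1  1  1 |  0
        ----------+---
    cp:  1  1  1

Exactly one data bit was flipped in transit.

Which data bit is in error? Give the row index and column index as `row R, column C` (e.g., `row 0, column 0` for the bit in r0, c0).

Recompute each row's even parity and compare to rp:
  r0: data parity 0, sent rp 0 → ok
  r1: data parity 1, sent rp 1 → ok
  r2: data parity 1, sent rp 0 → mismatch
Recompute each column's even parity and compare to cp:
  c0: data parity 0, sent cp 1 → mismatch
  c1: data parity 1, sent cp 1 → ok
  c2: data parity 1, sent cp 1 → ok
Exactly one row (r2) and one column (c0) fail → the flipped bit is at their intersection.

row 2, column 0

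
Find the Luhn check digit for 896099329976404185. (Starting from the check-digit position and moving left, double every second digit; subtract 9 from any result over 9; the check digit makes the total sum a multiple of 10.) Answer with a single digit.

Partial digits right→left: 5 8 1 4 0 4 6 7 9 9 2 3 9 9 0 6 9 8
Double every second digit counting from the check-digit position (so the 1st, 3rd, 5th, ... of the partial from the right).
  doubled (with −9 where >9): 1 2 0 3 9 4 9 0 9 → sum 37
  kept as-is: 8 4 4 7 9 3 9 6 8 → sum 58
Total = 37 + 58 = 95.
Check digit = (10 − (95 mod 10)) mod 10 = 5.

5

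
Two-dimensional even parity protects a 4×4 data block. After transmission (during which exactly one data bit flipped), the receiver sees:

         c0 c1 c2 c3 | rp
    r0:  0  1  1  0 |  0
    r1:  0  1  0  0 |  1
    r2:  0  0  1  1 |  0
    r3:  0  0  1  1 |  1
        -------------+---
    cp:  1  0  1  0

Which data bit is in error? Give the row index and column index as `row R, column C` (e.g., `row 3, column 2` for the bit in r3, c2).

row 3, column 0

Recompute each row's even parity and compare to rp:
  r0: data parity 0, sent rp 0 → ok
  r1: data parity 1, sent rp 1 → ok
  r2: data parity 0, sent rp 0 → ok
  r3: data parity 0, sent rp 1 → mismatch
Recompute each column's even parity and compare to cp:
  c0: data parity 0, sent cp 1 → mismatch
  c1: data parity 0, sent cp 0 → ok
  c2: data parity 1, sent cp 1 → ok
  c3: data parity 0, sent cp 0 → ok
Exactly one row (r3) and one column (c0) fail → the flipped bit is at their intersection.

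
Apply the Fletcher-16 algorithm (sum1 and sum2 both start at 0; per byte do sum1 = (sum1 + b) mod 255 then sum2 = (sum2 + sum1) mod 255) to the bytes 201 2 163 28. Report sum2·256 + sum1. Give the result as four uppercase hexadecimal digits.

908B

Running sums (mod 255):
  after byte 0 (201): sum1=201, sum2=201
  after byte 1 (2): sum1=203, sum2=149
  after byte 2 (163): sum1=111, sum2=5
  after byte 3 (28): sum1=139, sum2=144
Checksum = sum2·256 + sum1 = 144·256 + 139 = 37003 = 0x908B.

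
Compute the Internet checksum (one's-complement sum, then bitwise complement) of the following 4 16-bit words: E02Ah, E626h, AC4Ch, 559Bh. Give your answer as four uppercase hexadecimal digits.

37C6

One's-complement addition (fold any carry out of bit 15 back into bit 0):
  0xE02A + 0xE626 = 0x1C650 → wrap carry → 0xC651
  0xC651 + 0xAC4C = 0x1729D → wrap carry → 0x729E
  0x729E + 0x559B = 0x0C839
One's-complement sum = 0xC839.
Checksum = ~0xC839 & 0xFFFF = 0x37C6.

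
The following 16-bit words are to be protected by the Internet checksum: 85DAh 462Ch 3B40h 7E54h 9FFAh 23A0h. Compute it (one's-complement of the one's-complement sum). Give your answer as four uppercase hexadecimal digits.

B6C9

One's-complement addition (fold any carry out of bit 15 back into bit 0):
  0x85DA + 0x462C = 0x0CC06
  0xCC06 + 0x3B40 = 0x10746 → wrap carry → 0x0747
  0x0747 + 0x7E54 = 0x0859B
  0x859B + 0x9FFA = 0x12595 → wrap carry → 0x2596
  0x2596 + 0x23A0 = 0x04936
One's-complement sum = 0x4936.
Checksum = ~0x4936 & 0xFFFF = 0xB6C9.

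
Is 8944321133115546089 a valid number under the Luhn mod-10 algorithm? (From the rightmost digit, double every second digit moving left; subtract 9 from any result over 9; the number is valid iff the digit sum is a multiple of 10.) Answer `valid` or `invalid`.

From the right, keep odd positions and double even positions (subtract 9 from any doubled value over 9):
  doubled (positions 2,4,...): 7 3 1 2 6 2 4 8 9 → sum 42
  kept (positions 1,3,...): 9 0 4 5 1 3 1 3 4 8 → sum 38
Total = 80.
80 mod 10 = 0, so the number is valid.

valid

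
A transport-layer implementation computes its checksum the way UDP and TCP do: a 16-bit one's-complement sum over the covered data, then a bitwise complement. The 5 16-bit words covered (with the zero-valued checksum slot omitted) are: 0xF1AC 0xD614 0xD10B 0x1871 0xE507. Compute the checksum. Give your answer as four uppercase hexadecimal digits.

One's-complement addition (fold any carry out of bit 15 back into bit 0):
  0xF1AC + 0xD614 = 0x1C7C0 → wrap carry → 0xC7C1
  0xC7C1 + 0xD10B = 0x198CC → wrap carry → 0x98CD
  0x98CD + 0x1871 = 0x0B13E
  0xB13E + 0xE507 = 0x19645 → wrap carry → 0x9646
One's-complement sum = 0x9646.
Checksum = ~0x9646 & 0xFFFF = 0x69B9.

69B9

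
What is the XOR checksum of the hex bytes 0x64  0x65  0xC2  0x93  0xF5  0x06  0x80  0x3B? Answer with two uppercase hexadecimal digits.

XOR the bytes together:
  start with 0x64
  0x64 ⊕ 0x65 = 0x01
  0x01 ⊕ 0xC2 = 0xC3
  0xC3 ⊕ 0x93 = 0x50
  0x50 ⊕ 0xF5 = 0xA5
  0xA5 ⊕ 0x06 = 0xA3
  0xA3 ⊕ 0x80 = 0x23
  0x23 ⊕ 0x3B = 0x18

18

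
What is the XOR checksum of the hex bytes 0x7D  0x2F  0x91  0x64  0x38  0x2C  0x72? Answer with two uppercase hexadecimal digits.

XOR the bytes together:
  start with 0x7D
  0x7D ⊕ 0x2F = 0x52
  0x52 ⊕ 0x91 = 0xC3
  0xC3 ⊕ 0x64 = 0xA7
  0xA7 ⊕ 0x38 = 0x9F
  0x9F ⊕ 0x2C = 0xB3
  0xB3 ⊕ 0x72 = 0xC1

C1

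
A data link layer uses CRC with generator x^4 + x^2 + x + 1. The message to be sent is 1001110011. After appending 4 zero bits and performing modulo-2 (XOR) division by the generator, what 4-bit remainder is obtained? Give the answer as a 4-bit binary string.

Append 4 zeros: 10011100110000. Divide by 10111 (XOR where the leading bit is 1):
  pos 0: 10011 XOR 10111 = 00100
  pos 2: 10010 XOR 10111 = 00101
  pos 4: 10101 XOR 10111 = 00010
  pos 7: 10100 XOR 10111 = 00011
Remainder (last 4 bits) = 1100. This is the CRC / FCS.

1100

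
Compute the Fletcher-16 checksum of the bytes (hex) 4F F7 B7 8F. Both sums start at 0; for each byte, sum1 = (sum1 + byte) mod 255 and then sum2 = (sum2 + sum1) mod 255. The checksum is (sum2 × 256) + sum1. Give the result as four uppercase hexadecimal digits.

Running sums (mod 255):
  after byte 0 (4F): sum1=79, sum2=79
  after byte 1 (F7): sum1=71, sum2=150
  after byte 2 (B7): sum1=254, sum2=149
  after byte 3 (8F): sum1=142, sum2=36
Checksum = sum2·256 + sum1 = 36·256 + 142 = 9358 = 0x248E.

248E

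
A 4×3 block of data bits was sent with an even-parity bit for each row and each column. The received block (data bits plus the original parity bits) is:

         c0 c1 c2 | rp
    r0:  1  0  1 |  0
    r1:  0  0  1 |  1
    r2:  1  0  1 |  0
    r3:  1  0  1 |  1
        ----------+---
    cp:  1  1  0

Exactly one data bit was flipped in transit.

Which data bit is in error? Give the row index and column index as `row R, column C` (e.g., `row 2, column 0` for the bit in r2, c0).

Recompute each row's even parity and compare to rp:
  r0: data parity 0, sent rp 0 → ok
  r1: data parity 1, sent rp 1 → ok
  r2: data parity 0, sent rp 0 → ok
  r3: data parity 0, sent rp 1 → mismatch
Recompute each column's even parity and compare to cp:
  c0: data parity 1, sent cp 1 → ok
  c1: data parity 0, sent cp 1 → mismatch
  c2: data parity 0, sent cp 0 → ok
Exactly one row (r3) and one column (c1) fail → the flipped bit is at their intersection.

row 3, column 1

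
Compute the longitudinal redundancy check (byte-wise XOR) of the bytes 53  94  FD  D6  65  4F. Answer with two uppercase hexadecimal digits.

XOR the bytes together:
  start with 0x53
  0x53 ⊕ 0x94 = 0xC7
  0xC7 ⊕ 0xFD = 0x3A
  0x3A ⊕ 0xD6 = 0xEC
  0xEC ⊕ 0x65 = 0x89
  0x89 ⊕ 0x4F = 0xC6

C6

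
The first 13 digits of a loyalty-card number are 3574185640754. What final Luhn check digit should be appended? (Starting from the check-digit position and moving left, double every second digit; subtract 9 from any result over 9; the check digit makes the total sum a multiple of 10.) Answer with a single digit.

7

Partial digits right→left: 4 5 7 0 4 6 5 8 1 4 7 5 3
Double every second digit counting from the check-digit position (so the 1st, 3rd, 5th, ... of the partial from the right).
  doubled (with −9 where >9): 8 5 8 1 2 5 6 → sum 35
  kept as-is: 5 0 6 8 4 5 → sum 28
Total = 35 + 28 = 63.
Check digit = (10 − (63 mod 10)) mod 10 = 7.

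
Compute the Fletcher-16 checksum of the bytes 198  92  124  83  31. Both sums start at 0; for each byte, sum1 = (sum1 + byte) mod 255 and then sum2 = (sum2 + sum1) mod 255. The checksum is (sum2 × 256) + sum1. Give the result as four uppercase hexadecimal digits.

8E12

Running sums (mod 255):
  after byte 0 (198): sum1=198, sum2=198
  after byte 1 (92): sum1=35, sum2=233
  after byte 2 (124): sum1=159, sum2=137
  after byte 3 (83): sum1=242, sum2=124
  after byte 4 (31): sum1=18, sum2=142
Checksum = sum2·256 + sum1 = 142·256 + 18 = 36370 = 0x8E12.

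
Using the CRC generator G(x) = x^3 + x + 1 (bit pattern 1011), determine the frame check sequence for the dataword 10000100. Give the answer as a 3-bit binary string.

100

Append 3 zeros: 10000100000. Divide by 1011 (XOR where the leading bit is 1):
  pos 0: 1000 XOR 1011 = 0011
  pos 2: 1101 XOR 1011 = 0110
  pos 3: 1100 XOR 1011 = 0111
  pos 4: 1110 XOR 1011 = 0101
  pos 5: 1010 XOR 1011 = 0001
Remainder (last 3 bits) = 100. This is the CRC / FCS.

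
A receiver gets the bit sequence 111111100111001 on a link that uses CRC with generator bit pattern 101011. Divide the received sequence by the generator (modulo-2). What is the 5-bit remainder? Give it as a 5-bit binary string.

Modulo-2 division of 111111100111001 by 101011:
  pos 0: 111111 XOR 101011 = 010100
  pos 1: 101001 XOR 101011 = 000010
  pos 5: 100011 XOR 101011 = 001000
  pos 7: 100010 XOR 101011 = 001001
  pos 9: 100101 XOR 101011 = 001110
Remainder = 01110 (nonzero — an error is detected).

01110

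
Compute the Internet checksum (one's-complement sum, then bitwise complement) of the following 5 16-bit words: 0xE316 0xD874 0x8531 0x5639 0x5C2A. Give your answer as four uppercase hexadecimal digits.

One's-complement addition (fold any carry out of bit 15 back into bit 0):
  0xE316 + 0xD874 = 0x1BB8A → wrap carry → 0xBB8B
  0xBB8B + 0x8531 = 0x140BC → wrap carry → 0x40BD
  0x40BD + 0x5639 = 0x096F6
  0x96F6 + 0x5C2A = 0x0F320
One's-complement sum = 0xF320.
Checksum = ~0xF320 & 0xFFFF = 0x0CDF.

0CDF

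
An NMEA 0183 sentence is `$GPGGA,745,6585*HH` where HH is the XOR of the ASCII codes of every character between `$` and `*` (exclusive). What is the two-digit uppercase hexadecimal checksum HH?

6E

XOR the ASCII codes of the payload characters:
  'G' = 0x47 → acc = 0x47
  'P' = 0x50 → acc = 0x17
  'G' = 0x47 → acc = 0x50
  'G' = 0x47 → acc = 0x17
  'A' = 0x41 → acc = 0x56
  ',' = 0x2C → acc = 0x7A
  '7' = 0x37 → acc = 0x4D
  '4' = 0x34 → acc = 0x79
  '5' = 0x35 → acc = 0x4C
  ',' = 0x2C → acc = 0x60
  '6' = 0x36 → acc = 0x56
  '5' = 0x35 → acc = 0x63
  '8' = 0x38 → acc = 0x5B
  '5' = 0x35 → acc = 0x6E
Checksum = 0x6E.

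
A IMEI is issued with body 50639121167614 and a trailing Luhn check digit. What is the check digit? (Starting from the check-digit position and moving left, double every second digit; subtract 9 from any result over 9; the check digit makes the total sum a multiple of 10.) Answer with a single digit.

5

Partial digits right→left: 4 1 6 7 6 1 1 2 1 9 3 6 0 5
Double every second digit counting from the check-digit position (so the 1st, 3rd, 5th, ... of the partial from the right).
  doubled (with −9 where >9): 8 3 3 2 2 6 0 → sum 24
  kept as-is: 1 7 1 2 9 6 5 → sum 31
Total = 24 + 31 = 55.
Check digit = (10 − (55 mod 10)) mod 10 = 5.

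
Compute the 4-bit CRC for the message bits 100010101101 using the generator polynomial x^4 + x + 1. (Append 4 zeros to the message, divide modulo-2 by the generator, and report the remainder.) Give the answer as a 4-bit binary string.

0001

Append 4 zeros: 1000101011010000. Divide by 10011 (XOR where the leading bit is 1):
  pos 0: 10001 XOR 10011 = 00010
  pos 3: 10010 XOR 10011 = 00001
  pos 7: 11101 XOR 10011 = 01110
  pos 8: 11100 XOR 10011 = 01111
  pos 9: 11110 XOR 10011 = 01101
  pos 10: 11010 XOR 10011 = 01001
  pos 11: 10010 XOR 10011 = 00001
Remainder (last 4 bits) = 0001. This is the CRC / FCS.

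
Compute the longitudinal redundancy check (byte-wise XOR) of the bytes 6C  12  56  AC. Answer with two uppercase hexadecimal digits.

84

XOR the bytes together:
  start with 0x6C
  0x6C ⊕ 0x12 = 0x7E
  0x7E ⊕ 0x56 = 0x28
  0x28 ⊕ 0xAC = 0x84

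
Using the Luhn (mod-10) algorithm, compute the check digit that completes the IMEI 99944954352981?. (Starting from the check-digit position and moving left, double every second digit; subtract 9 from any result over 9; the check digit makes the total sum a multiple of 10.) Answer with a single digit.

4

Partial digits right→left: 1 8 9 2 5 3 4 5 9 4 4 9 9 9
Double every second digit counting from the check-digit position (so the 1st, 3rd, 5th, ... of the partial from the right).
  doubled (with −9 where >9): 2 9 1 8 9 8 9 → sum 46
  kept as-is: 8 2 3 5 4 9 9 → sum 40
Total = 46 + 40 = 86.
Check digit = (10 − (86 mod 10)) mod 10 = 4.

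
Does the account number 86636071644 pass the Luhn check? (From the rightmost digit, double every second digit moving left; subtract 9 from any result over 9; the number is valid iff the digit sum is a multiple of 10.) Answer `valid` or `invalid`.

invalid

From the right, keep odd positions and double even positions (subtract 9 from any doubled value over 9):
  doubled (positions 2,4,...): 8 2 0 6 3 → sum 19
  kept (positions 1,3,...): 4 6 7 6 6 8 → sum 37
Total = 56.
56 mod 10 = 6, so the number is invalid.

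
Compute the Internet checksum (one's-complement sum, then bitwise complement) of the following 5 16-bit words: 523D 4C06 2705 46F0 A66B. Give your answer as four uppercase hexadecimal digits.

One's-complement addition (fold any carry out of bit 15 back into bit 0):
  0x523D + 0x4C06 = 0x09E43
  0x9E43 + 0x2705 = 0x0C548
  0xC548 + 0x46F0 = 0x10C38 → wrap carry → 0x0C39
  0x0C39 + 0xA66B = 0x0B2A4
One's-complement sum = 0xB2A4.
Checksum = ~0xB2A4 & 0xFFFF = 0x4D5B.

4D5B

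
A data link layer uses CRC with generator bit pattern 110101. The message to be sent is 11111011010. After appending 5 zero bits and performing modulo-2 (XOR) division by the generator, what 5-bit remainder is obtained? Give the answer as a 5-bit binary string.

Append 5 zeros: 1111101101000000. Divide by 110101 (XOR where the leading bit is 1):
  pos 0: 111110 XOR 110101 = 001011
  pos 2: 101111 XOR 110101 = 011010
  pos 3: 110100 XOR 110101 = 000001
  pos 8: 110000 XOR 110101 = 000101
Remainder (last 5 bits) = 10100. This is the CRC / FCS.

10100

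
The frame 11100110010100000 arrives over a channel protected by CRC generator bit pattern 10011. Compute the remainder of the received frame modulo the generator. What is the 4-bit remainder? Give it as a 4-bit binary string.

Modulo-2 division of 11100110010100000 by 10011:
  pos 0: 11100 XOR 10011 = 01111
  pos 1: 11111 XOR 10011 = 01100
  pos 2: 11001 XOR 10011 = 01010
  pos 3: 10100 XOR 10011 = 00111
  pos 5: 11101 XOR 10011 = 01110
  pos 6: 11100 XOR 10011 = 01111
  pos 7: 11111 XOR 10011 = 01100
  pos 8: 11000 XOR 10011 = 01011
  pos 9: 10110 XOR 10011 = 00101
  pos 11: 10100 XOR 10011 = 00111
Remainder = 1110 (nonzero — an error is detected).

1110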